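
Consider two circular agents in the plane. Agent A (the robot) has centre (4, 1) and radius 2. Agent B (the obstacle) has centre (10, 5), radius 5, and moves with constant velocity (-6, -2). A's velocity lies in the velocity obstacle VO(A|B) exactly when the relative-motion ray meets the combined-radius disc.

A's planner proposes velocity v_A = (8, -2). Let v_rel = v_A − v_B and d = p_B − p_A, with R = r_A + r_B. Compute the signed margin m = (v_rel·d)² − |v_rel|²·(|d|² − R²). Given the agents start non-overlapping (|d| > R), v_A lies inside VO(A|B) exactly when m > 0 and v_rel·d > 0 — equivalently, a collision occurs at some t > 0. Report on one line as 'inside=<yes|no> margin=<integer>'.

d = (6, 4),  |d|² = 52;  R = 2+5 = 7,  c = 52−7² = 3
v_rel = (14, 0),  |v_rel|² = 196;  v_rel·d = (14)·(6) + (0)·(4) = 84
196·t² − 168·t + 3 = 0  ⇒  m = 84² − 196·3 = 6468
m = 6468 > 0,  v_rel·d = 84 > 0  ⇒  inside

inside=yes margin=6468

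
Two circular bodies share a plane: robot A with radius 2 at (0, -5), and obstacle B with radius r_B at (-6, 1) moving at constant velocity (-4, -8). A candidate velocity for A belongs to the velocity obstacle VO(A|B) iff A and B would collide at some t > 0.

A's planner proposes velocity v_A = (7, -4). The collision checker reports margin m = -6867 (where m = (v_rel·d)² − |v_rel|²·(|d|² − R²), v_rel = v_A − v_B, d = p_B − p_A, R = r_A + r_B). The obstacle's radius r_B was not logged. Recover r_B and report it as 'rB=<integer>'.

m = -6867
d = (-6, 6);  v_rel = (11, 4),  |v_rel|² = 137
v_rel×d = (11)·(6) − (4)·(-6) = 90
since m = R²·137 − 90²:  R² = (8100 + -6867) / 137 = 9
R = √9 = 3  ⇒  r_B = 3 − 2 = 1

rB=1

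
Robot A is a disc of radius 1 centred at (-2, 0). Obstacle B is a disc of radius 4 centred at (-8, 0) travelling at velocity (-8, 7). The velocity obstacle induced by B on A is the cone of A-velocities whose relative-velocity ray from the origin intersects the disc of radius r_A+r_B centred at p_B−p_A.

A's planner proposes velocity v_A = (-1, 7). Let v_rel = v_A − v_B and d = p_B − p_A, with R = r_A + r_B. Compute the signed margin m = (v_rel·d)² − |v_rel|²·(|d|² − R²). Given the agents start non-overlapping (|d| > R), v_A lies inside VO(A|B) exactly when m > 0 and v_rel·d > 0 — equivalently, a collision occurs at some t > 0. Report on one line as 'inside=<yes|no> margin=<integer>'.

d = (-6, 0),  |d|² = 36;  R = 1+4 = 5,  c = 36−5² = 11
v_rel = (7, 0),  |v_rel|² = 49;  v_rel·d = (7)·(-6) + (0)·(0) = -42
49·t² + 84·t + 11 = 0  ⇒  m = (-42)² − 49·11 = 1225
m = 1225 > 0,  v_rel·d = -42 < 0  ⇒  outside

inside=no margin=1225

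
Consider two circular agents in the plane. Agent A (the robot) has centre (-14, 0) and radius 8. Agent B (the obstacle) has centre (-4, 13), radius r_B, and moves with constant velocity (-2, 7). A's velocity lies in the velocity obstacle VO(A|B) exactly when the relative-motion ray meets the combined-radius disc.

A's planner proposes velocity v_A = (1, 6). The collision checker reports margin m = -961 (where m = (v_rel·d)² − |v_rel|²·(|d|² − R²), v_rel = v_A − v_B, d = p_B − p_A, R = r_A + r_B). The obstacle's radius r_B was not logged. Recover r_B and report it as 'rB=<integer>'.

m = -961
d = (10, 13);  v_rel = (3, -1),  |v_rel|² = 10
v_rel×d = (3)·(13) − (-1)·(10) = 49
since m = R²·10 − 49²:  R² = (2401 + -961) / 10 = 144
R = √144 = 12  ⇒  r_B = 12 − 8 = 4

rB=4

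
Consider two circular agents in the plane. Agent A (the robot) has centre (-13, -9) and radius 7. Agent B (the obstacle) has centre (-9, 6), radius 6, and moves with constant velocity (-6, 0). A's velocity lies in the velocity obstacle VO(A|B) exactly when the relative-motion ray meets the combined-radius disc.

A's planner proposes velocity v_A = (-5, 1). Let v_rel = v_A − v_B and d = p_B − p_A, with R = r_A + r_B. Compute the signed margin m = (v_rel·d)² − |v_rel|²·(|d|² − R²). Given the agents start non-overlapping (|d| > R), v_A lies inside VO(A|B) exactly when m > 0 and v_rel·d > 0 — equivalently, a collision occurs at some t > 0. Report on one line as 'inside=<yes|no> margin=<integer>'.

d = (4, 15),  |d|² = 241;  R = 7+6 = 13,  c = 241−13² = 72
v_rel = (1, 1),  |v_rel|² = 2;  v_rel·d = (1)·(4) + (1)·(15) = 19
2·t² − 38·t + 72 = 0  ⇒  m = 19² − 2·72 = 217
m = 217 > 0,  v_rel·d = 19 > 0  ⇒  inside

inside=yes margin=217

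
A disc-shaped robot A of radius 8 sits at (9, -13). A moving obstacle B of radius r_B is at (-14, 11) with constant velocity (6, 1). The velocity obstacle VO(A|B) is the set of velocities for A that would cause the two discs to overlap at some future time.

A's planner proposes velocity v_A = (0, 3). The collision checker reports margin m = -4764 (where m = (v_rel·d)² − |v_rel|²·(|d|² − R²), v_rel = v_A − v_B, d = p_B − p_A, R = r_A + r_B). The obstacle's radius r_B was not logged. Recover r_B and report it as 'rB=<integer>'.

m = -4764
d = (-23, 24);  v_rel = (-6, 2),  |v_rel|² = 40
v_rel×d = (-6)·(24) − (2)·(-23) = -98
since m = R²·40 − (-98)²:  R² = (9604 + -4764) / 40 = 121
R = √121 = 11  ⇒  r_B = 11 − 8 = 3

rB=3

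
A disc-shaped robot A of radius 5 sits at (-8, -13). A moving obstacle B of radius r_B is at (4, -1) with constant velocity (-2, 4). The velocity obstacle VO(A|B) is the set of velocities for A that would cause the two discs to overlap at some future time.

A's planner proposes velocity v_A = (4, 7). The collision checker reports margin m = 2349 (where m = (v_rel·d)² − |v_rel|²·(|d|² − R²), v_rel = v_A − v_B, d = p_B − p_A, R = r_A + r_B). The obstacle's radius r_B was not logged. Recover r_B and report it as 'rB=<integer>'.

m = 2349
d = (12, 12);  v_rel = (6, 3),  |v_rel|² = 45
v_rel×d = (6)·(12) − (3)·(12) = 36
since m = R²·45 − 36²:  R² = (1296 + 2349) / 45 = 81
R = √81 = 9  ⇒  r_B = 9 − 5 = 4

rB=4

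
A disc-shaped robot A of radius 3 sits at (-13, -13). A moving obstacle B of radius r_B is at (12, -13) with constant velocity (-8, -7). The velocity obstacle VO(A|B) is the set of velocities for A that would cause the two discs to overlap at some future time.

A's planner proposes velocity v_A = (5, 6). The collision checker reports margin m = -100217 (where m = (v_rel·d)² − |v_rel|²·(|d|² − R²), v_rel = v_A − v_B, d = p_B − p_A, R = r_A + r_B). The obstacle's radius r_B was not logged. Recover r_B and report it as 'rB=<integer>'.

m = -100217
d = (25, 0);  v_rel = (13, 13),  |v_rel|² = 338
v_rel×d = (13)·(0) − (13)·(25) = -325
since m = R²·338 − (-325)²:  R² = (105625 + -100217) / 338 = 16
R = √16 = 4  ⇒  r_B = 4 − 3 = 1

rB=1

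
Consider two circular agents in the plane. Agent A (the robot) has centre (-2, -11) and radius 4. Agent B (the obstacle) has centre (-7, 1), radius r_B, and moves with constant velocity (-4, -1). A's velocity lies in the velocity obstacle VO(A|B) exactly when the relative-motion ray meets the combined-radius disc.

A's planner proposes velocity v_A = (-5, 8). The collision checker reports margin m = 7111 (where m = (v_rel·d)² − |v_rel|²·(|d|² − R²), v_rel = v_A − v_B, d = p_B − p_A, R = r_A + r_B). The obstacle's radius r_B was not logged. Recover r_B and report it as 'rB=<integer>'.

m = 7111
d = (-5, 12);  v_rel = (-1, 9),  |v_rel|² = 82
v_rel×d = (-1)·(12) − (9)·(-5) = 33
since m = R²·82 − 33²:  R² = (1089 + 7111) / 82 = 100
R = √100 = 10  ⇒  r_B = 10 − 4 = 6

rB=6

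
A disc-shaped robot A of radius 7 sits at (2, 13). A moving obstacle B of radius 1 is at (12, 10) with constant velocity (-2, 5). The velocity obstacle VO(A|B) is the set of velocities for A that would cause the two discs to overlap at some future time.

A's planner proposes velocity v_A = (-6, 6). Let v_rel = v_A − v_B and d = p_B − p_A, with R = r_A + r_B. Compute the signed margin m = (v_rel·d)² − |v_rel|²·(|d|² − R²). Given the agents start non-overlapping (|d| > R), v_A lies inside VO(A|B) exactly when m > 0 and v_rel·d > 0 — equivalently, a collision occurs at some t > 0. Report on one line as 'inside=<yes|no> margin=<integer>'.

d = (10, -3),  |d|² = 109;  R = 7+1 = 8,  c = 109−8² = 45
v_rel = (-4, 1),  |v_rel|² = 17;  v_rel·d = (-4)·(10) + (1)·(-3) = -43
17·t² + 86·t + 45 = 0  ⇒  m = (-43)² − 17·45 = 1084
m = 1084 > 0,  v_rel·d = -43 < 0  ⇒  outside

inside=no margin=1084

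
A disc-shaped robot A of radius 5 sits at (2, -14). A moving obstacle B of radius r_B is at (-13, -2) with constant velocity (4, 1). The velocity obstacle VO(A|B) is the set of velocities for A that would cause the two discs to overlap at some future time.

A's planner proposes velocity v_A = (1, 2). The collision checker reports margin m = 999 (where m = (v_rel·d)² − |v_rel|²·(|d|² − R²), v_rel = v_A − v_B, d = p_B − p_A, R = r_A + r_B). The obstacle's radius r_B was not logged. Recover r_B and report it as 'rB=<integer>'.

m = 999
d = (-15, 12);  v_rel = (-3, 1),  |v_rel|² = 10
v_rel×d = (-3)·(12) − (1)·(-15) = -21
since m = R²·10 − (-21)²:  R² = (441 + 999) / 10 = 144
R = √144 = 12  ⇒  r_B = 12 − 5 = 7

rB=7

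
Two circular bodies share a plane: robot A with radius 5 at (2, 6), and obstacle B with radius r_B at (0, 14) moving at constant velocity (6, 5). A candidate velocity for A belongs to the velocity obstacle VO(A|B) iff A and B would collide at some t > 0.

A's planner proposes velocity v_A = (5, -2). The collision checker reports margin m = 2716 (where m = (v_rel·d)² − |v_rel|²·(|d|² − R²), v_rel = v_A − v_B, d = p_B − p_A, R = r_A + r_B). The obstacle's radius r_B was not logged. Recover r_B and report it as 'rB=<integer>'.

m = 2716
d = (-2, 8);  v_rel = (-1, -7),  |v_rel|² = 50
v_rel×d = (-1)·(8) − (-7)·(-2) = -22
since m = R²·50 − (-22)²:  R² = (484 + 2716) / 50 = 64
R = √64 = 8  ⇒  r_B = 8 − 5 = 3

rB=3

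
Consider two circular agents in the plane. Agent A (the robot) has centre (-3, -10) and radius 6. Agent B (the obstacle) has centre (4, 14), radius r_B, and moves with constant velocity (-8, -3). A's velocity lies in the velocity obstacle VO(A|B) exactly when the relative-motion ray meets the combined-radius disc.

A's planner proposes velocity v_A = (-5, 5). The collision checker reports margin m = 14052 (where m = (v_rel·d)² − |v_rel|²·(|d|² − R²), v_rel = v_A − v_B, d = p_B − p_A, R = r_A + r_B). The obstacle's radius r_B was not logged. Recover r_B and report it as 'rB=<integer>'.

m = 14052
d = (7, 24);  v_rel = (3, 8),  |v_rel|² = 73
v_rel×d = (3)·(24) − (8)·(7) = 16
since m = R²·73 − 16²:  R² = (256 + 14052) / 73 = 196
R = √196 = 14  ⇒  r_B = 14 − 6 = 8

rB=8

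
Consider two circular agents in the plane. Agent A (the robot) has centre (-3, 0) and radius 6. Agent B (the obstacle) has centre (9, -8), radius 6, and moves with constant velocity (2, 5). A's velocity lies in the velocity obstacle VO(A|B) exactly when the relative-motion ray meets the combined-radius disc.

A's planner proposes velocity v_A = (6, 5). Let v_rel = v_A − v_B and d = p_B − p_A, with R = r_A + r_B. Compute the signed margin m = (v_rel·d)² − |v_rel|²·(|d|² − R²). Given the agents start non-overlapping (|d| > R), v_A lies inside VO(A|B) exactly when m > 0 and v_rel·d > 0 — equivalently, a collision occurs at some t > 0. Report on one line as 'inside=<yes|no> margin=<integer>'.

d = (12, -8),  |d|² = 208;  R = 6+6 = 12,  c = 208−12² = 64
v_rel = (4, 0),  |v_rel|² = 16;  v_rel·d = (4)·(12) + (0)·(-8) = 48
16·t² − 96·t + 64 = 0  ⇒  m = 48² − 16·64 = 1280
m = 1280 > 0,  v_rel·d = 48 > 0  ⇒  inside

inside=yes margin=1280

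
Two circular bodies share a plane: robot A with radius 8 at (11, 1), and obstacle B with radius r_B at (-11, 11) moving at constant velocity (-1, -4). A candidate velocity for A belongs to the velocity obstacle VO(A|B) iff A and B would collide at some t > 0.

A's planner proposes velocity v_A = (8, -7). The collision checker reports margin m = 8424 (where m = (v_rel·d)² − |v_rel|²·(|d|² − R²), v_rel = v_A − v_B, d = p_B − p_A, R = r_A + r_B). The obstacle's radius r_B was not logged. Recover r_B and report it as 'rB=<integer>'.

m = 8424
d = (-22, 10);  v_rel = (9, -3),  |v_rel|² = 90
v_rel×d = (9)·(10) − (-3)·(-22) = 24
since m = R²·90 − 24²:  R² = (576 + 8424) / 90 = 100
R = √100 = 10  ⇒  r_B = 10 − 8 = 2

rB=2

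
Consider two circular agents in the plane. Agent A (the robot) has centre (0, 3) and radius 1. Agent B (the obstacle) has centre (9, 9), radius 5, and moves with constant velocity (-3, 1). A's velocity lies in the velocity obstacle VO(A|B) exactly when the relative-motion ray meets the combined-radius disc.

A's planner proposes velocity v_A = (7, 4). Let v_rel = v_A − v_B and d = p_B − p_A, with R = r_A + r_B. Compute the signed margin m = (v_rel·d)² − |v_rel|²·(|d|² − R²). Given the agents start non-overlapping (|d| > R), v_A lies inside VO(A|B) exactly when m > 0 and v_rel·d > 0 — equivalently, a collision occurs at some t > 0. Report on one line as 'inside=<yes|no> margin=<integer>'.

d = (9, 6),  |d|² = 117;  R = 1+5 = 6,  c = 117−6² = 81
v_rel = (10, 3),  |v_rel|² = 109;  v_rel·d = (10)·(9) + (3)·(6) = 108
109·t² − 216·t + 81 = 0  ⇒  m = 108² − 109·81 = 2835
m = 2835 > 0,  v_rel·d = 108 > 0  ⇒  inside

inside=yes margin=2835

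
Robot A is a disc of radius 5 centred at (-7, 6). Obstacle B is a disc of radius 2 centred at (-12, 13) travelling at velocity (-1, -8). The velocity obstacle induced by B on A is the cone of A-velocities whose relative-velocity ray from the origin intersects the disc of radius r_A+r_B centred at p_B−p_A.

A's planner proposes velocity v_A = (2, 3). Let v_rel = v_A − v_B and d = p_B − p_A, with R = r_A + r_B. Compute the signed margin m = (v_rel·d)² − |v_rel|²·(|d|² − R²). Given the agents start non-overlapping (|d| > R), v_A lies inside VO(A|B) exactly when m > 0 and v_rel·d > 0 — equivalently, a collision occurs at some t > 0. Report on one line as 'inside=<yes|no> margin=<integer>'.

d = (-5, 7),  |d|² = 74;  R = 5+2 = 7,  c = 74−7² = 25
v_rel = (3, 11),  |v_rel|² = 130;  v_rel·d = (3)·(-5) + (11)·(7) = 62
130·t² − 124·t + 25 = 0  ⇒  m = 62² − 130·25 = 594
m = 594 > 0,  v_rel·d = 62 > 0  ⇒  inside

inside=yes margin=594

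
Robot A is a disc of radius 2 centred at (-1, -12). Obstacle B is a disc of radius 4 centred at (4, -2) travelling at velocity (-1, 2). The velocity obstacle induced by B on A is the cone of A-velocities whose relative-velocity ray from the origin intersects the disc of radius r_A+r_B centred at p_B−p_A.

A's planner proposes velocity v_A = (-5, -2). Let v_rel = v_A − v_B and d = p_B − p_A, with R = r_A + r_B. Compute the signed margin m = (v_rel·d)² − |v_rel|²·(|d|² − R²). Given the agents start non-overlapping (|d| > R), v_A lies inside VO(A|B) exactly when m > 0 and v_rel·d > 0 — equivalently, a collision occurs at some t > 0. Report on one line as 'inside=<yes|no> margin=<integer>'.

d = (5, 10),  |d|² = 125;  R = 2+4 = 6,  c = 125−6² = 89
v_rel = (-4, -4),  |v_rel|² = 32;  v_rel·d = (-4)·(5) + (-4)·(10) = -60
32·t² + 120·t + 89 = 0  ⇒  m = (-60)² − 32·89 = 752
m = 752 > 0,  v_rel·d = -60 < 0  ⇒  outside

inside=no margin=752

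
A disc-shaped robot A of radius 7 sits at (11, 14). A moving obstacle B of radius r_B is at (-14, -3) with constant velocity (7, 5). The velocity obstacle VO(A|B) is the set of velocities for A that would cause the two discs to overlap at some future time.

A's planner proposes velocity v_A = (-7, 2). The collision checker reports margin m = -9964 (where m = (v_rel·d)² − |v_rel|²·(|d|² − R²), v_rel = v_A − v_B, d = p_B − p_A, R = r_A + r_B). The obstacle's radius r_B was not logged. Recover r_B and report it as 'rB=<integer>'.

m = -9964
d = (-25, -17);  v_rel = (-14, -3),  |v_rel|² = 205
v_rel×d = (-14)·(-17) − (-3)·(-25) = 163
since m = R²·205 − 163²:  R² = (26569 + -9964) / 205 = 81
R = √81 = 9  ⇒  r_B = 9 − 7 = 2

rB=2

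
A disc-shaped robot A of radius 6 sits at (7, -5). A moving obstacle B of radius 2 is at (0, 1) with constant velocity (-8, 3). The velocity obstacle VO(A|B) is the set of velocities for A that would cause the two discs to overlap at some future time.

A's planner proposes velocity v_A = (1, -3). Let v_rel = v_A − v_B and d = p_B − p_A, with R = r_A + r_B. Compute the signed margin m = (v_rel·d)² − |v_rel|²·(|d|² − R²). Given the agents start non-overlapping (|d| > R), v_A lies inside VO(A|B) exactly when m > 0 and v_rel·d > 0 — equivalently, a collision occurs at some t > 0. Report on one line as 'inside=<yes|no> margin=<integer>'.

d = (-7, 6),  |d|² = 85;  R = 6+2 = 8,  c = 85−8² = 21
v_rel = (9, -6),  |v_rel|² = 117;  v_rel·d = (9)·(-7) + (-6)·(6) = -99
117·t² + 198·t + 21 = 0  ⇒  m = (-99)² − 117·21 = 7344
m = 7344 > 0,  v_rel·d = -99 < 0  ⇒  outside

inside=no margin=7344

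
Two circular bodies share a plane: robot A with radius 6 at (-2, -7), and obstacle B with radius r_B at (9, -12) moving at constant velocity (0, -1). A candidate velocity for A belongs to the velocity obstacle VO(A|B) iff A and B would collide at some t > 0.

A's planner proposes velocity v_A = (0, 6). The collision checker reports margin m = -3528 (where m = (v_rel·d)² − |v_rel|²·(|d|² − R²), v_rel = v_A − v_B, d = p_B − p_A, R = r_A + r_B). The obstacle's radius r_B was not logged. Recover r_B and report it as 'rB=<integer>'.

m = -3528
d = (11, -5);  v_rel = (0, 7),  |v_rel|² = 49
v_rel×d = (0)·(-5) − (7)·(11) = -77
since m = R²·49 − (-77)²:  R² = (5929 + -3528) / 49 = 49
R = √49 = 7  ⇒  r_B = 7 − 6 = 1

rB=1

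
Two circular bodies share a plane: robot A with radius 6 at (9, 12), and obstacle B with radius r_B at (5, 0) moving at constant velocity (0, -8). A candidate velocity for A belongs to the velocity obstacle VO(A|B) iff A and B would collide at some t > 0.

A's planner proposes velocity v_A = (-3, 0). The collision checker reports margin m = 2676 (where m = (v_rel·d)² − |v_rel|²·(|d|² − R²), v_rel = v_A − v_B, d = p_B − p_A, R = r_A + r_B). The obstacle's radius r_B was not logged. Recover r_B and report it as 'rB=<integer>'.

m = 2676
d = (-4, -12);  v_rel = (-3, 8),  |v_rel|² = 73
v_rel×d = (-3)·(-12) − (8)·(-4) = 68
since m = R²·73 − 68²:  R² = (4624 + 2676) / 73 = 100
R = √100 = 10  ⇒  r_B = 10 − 6 = 4

rB=4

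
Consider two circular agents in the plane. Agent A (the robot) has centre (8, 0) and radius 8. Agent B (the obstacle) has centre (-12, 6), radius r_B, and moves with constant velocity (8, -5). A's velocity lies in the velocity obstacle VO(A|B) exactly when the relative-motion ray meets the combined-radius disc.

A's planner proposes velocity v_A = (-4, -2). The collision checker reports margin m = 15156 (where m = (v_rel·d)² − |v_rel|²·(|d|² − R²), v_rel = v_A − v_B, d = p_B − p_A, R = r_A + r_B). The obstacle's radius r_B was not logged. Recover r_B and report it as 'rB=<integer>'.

m = 15156
d = (-20, 6);  v_rel = (-12, 3),  |v_rel|² = 153
v_rel×d = (-12)·(6) − (3)·(-20) = -12
since m = R²·153 − (-12)²:  R² = (144 + 15156) / 153 = 100
R = √100 = 10  ⇒  r_B = 10 − 8 = 2

rB=2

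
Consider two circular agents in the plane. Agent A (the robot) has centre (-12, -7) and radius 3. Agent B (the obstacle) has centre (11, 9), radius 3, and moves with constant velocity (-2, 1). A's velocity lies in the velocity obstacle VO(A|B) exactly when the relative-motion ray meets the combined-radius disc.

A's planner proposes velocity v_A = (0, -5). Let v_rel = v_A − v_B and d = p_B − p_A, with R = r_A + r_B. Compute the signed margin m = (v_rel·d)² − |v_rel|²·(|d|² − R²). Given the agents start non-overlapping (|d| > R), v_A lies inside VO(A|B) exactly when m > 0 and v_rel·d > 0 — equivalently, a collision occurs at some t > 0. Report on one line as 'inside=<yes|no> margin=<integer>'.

d = (23, 16),  |d|² = 785;  R = 3+3 = 6,  c = 785−6² = 749
v_rel = (2, -6),  |v_rel|² = 40;  v_rel·d = (2)·(23) + (-6)·(16) = -50
40·t² + 100·t + 749 = 0  ⇒  m = (-50)² − 40·749 = -27460
m = -27460 < 0,  v_rel·d = -50 < 0  ⇒  outside

inside=no margin=-27460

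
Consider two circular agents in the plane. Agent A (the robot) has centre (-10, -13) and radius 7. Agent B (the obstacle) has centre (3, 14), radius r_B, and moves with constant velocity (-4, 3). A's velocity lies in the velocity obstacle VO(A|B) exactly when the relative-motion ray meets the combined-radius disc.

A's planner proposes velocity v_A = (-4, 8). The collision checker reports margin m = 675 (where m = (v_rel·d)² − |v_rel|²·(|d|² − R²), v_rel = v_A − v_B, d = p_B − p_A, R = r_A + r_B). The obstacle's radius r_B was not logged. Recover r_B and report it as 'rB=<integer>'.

m = 675
d = (13, 27);  v_rel = (0, 5),  |v_rel|² = 25
v_rel×d = (0)·(27) − (5)·(13) = -65
since m = R²·25 − (-65)²:  R² = (4225 + 675) / 25 = 196
R = √196 = 14  ⇒  r_B = 14 − 7 = 7

rB=7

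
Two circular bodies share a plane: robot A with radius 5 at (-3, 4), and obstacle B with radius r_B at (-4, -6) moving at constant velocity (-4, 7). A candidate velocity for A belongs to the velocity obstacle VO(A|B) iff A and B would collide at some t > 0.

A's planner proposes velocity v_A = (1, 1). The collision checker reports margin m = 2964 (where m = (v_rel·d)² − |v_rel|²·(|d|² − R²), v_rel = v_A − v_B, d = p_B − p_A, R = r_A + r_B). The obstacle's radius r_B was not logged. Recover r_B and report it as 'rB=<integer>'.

m = 2964
d = (-1, -10);  v_rel = (5, -6),  |v_rel|² = 61
v_rel×d = (5)·(-10) − (-6)·(-1) = -56
since m = R²·61 − (-56)²:  R² = (3136 + 2964) / 61 = 100
R = √100 = 10  ⇒  r_B = 10 − 5 = 5

rB=5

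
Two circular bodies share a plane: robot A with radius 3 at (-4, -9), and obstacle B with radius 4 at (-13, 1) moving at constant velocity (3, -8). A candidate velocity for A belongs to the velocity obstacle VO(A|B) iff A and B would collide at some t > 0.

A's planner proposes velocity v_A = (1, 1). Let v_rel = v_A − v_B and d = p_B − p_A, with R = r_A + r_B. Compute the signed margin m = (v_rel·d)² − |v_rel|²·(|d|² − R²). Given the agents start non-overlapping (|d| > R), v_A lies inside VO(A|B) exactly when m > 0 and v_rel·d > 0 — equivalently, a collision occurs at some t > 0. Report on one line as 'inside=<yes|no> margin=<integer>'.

d = (-9, 10),  |d|² = 181;  R = 3+4 = 7,  c = 181−7² = 132
v_rel = (-2, 9),  |v_rel|² = 85;  v_rel·d = (-2)·(-9) + (9)·(10) = 108
85·t² − 216·t + 132 = 0  ⇒  m = 108² − 85·132 = 444
m = 444 > 0,  v_rel·d = 108 > 0  ⇒  inside

inside=yes margin=444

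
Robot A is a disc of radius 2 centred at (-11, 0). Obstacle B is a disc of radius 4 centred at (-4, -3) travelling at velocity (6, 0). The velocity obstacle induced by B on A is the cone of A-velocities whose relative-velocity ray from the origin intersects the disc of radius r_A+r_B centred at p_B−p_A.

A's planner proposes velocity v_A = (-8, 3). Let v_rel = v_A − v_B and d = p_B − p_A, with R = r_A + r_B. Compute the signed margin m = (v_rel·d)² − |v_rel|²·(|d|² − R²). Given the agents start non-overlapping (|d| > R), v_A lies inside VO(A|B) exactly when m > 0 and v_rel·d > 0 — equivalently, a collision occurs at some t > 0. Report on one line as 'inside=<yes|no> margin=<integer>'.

d = (7, -3),  |d|² = 58;  R = 2+4 = 6,  c = 58−6² = 22
v_rel = (-14, 3),  |v_rel|² = 205;  v_rel·d = (-14)·(7) + (3)·(-3) = -107
205·t² + 214·t + 22 = 0  ⇒  m = (-107)² − 205·22 = 6939
m = 6939 > 0,  v_rel·d = -107 < 0  ⇒  outside

inside=no margin=6939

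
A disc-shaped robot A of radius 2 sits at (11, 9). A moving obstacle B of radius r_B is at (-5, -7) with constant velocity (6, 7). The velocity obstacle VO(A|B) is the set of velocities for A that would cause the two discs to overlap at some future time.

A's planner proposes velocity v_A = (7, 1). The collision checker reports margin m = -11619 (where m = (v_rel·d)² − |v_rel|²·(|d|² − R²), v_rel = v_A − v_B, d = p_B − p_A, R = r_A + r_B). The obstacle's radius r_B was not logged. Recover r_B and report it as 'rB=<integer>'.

m = -11619
d = (-16, -16);  v_rel = (1, -6),  |v_rel|² = 37
v_rel×d = (1)·(-16) − (-6)·(-16) = -112
since m = R²·37 − (-112)²:  R² = (12544 + -11619) / 37 = 25
R = √25 = 5  ⇒  r_B = 5 − 2 = 3

rB=3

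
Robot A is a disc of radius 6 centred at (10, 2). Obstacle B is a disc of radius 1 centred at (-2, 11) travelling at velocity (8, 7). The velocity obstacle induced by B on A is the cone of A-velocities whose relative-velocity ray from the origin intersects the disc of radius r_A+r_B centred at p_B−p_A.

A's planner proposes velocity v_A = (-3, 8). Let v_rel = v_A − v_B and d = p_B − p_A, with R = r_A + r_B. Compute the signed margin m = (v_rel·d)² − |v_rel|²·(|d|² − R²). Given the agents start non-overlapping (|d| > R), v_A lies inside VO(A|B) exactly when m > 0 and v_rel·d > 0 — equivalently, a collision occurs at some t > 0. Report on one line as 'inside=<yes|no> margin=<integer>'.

d = (-12, 9),  |d|² = 225;  R = 6+1 = 7,  c = 225−7² = 176
v_rel = (-11, 1),  |v_rel|² = 122;  v_rel·d = (-11)·(-12) + (1)·(9) = 141
122·t² − 282·t + 176 = 0  ⇒  m = 141² − 122·176 = -1591
m = -1591 < 0,  v_rel·d = 141 > 0  ⇒  outside

inside=no margin=-1591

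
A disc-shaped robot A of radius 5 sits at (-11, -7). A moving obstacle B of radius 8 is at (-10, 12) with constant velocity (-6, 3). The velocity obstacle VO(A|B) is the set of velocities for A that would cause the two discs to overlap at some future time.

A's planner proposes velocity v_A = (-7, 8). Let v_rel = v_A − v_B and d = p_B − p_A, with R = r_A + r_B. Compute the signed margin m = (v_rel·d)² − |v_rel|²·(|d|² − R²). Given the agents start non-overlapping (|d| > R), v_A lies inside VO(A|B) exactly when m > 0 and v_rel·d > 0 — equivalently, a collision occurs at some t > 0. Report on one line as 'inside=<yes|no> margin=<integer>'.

d = (1, 19),  |d|² = 362;  R = 5+8 = 13,  c = 362−13² = 193
v_rel = (-1, 5),  |v_rel|² = 26;  v_rel·d = (-1)·(1) + (5)·(19) = 94
26·t² − 188·t + 193 = 0  ⇒  m = 94² − 26·193 = 3818
m = 3818 > 0,  v_rel·d = 94 > 0  ⇒  inside

inside=yes margin=3818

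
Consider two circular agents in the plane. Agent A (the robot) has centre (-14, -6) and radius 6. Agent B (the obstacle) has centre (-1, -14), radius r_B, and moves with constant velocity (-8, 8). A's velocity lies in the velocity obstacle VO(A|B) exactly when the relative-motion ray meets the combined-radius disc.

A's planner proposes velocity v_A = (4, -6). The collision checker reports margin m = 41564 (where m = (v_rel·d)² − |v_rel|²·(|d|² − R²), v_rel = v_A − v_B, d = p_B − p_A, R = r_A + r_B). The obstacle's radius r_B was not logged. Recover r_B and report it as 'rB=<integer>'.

m = 41564
d = (13, -8);  v_rel = (12, -14),  |v_rel|² = 340
v_rel×d = (12)·(-8) − (-14)·(13) = 86
since m = R²·340 − 86²:  R² = (7396 + 41564) / 340 = 144
R = √144 = 12  ⇒  r_B = 12 − 6 = 6

rB=6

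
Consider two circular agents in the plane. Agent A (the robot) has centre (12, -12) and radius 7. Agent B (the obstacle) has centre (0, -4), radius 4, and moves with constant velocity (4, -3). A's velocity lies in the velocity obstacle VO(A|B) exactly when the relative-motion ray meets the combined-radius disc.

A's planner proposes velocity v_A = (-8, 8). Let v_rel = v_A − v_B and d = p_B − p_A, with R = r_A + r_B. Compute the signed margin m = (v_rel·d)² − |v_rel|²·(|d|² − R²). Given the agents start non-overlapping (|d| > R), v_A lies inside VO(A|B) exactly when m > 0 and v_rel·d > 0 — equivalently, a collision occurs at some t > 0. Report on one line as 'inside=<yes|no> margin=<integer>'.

d = (-12, 8),  |d|² = 208;  R = 7+4 = 11,  c = 208−11² = 87
v_rel = (-12, 11),  |v_rel|² = 265;  v_rel·d = (-12)·(-12) + (11)·(8) = 232
265·t² − 464·t + 87 = 0  ⇒  m = 232² − 265·87 = 30769
m = 30769 > 0,  v_rel·d = 232 > 0  ⇒  inside

inside=yes margin=30769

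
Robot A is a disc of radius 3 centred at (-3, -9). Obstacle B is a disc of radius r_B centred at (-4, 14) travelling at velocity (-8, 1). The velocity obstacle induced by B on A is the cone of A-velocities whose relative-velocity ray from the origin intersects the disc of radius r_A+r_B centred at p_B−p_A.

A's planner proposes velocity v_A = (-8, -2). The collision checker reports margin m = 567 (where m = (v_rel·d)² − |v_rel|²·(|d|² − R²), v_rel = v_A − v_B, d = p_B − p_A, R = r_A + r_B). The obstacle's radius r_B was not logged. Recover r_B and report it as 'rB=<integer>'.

m = 567
d = (-1, 23);  v_rel = (0, -3),  |v_rel|² = 9
v_rel×d = (0)·(23) − (-3)·(-1) = -3
since m = R²·9 − (-3)²:  R² = (9 + 567) / 9 = 64
R = √64 = 8  ⇒  r_B = 8 − 3 = 5

rB=5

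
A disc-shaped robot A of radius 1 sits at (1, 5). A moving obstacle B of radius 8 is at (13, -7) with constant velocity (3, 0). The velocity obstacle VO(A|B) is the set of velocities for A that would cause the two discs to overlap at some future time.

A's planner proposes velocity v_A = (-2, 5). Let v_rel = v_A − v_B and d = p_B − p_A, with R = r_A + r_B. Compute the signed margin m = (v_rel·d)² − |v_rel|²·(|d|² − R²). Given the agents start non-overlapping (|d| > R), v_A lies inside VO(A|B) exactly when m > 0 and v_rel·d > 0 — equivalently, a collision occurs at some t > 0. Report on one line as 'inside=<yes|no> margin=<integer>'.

d = (12, -12),  |d|² = 288;  R = 1+8 = 9,  c = 288−9² = 207
v_rel = (-5, 5),  |v_rel|² = 50;  v_rel·d = (-5)·(12) + (5)·(-12) = -120
50·t² + 240·t + 207 = 0  ⇒  m = (-120)² − 50·207 = 4050
m = 4050 > 0,  v_rel·d = -120 < 0  ⇒  outside

inside=no margin=4050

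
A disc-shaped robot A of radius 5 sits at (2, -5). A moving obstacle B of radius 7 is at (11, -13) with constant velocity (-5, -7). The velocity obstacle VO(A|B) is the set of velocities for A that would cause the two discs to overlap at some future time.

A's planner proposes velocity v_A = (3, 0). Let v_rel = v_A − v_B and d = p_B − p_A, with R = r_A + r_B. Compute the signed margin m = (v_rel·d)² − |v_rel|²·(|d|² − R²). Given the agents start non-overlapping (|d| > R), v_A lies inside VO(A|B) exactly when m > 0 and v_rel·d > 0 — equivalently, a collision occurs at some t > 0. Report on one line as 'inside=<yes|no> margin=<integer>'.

d = (9, -8),  |d|² = 145;  R = 5+7 = 12,  c = 145−12² = 1
v_rel = (8, 7),  |v_rel|² = 113;  v_rel·d = (8)·(9) + (7)·(-8) = 16
113·t² − 32·t + 1 = 0  ⇒  m = 16² − 113·1 = 143
m = 143 > 0,  v_rel·d = 16 > 0  ⇒  inside

inside=yes margin=143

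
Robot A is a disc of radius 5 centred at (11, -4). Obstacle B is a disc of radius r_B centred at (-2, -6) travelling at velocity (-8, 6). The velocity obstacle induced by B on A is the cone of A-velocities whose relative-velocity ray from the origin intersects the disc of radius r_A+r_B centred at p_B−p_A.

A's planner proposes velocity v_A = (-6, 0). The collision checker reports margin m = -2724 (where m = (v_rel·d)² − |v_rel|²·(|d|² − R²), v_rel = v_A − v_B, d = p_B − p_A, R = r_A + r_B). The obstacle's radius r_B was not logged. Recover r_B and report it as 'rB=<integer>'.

m = -2724
d = (-13, -2);  v_rel = (2, -6),  |v_rel|² = 40
v_rel×d = (2)·(-2) − (-6)·(-13) = -82
since m = R²·40 − (-82)²:  R² = (6724 + -2724) / 40 = 100
R = √100 = 10  ⇒  r_B = 10 − 5 = 5

rB=5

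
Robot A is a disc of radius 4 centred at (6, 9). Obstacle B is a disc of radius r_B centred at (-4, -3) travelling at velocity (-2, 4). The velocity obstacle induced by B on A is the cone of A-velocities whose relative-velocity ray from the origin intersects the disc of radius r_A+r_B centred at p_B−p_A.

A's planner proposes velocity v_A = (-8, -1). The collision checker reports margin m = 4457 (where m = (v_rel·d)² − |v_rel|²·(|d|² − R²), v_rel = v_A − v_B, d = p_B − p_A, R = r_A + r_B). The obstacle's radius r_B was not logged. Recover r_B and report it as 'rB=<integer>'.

m = 4457
d = (-10, -12);  v_rel = (-6, -5),  |v_rel|² = 61
v_rel×d = (-6)·(-12) − (-5)·(-10) = 22
since m = R²·61 − 22²:  R² = (484 + 4457) / 61 = 81
R = √81 = 9  ⇒  r_B = 9 − 4 = 5

rB=5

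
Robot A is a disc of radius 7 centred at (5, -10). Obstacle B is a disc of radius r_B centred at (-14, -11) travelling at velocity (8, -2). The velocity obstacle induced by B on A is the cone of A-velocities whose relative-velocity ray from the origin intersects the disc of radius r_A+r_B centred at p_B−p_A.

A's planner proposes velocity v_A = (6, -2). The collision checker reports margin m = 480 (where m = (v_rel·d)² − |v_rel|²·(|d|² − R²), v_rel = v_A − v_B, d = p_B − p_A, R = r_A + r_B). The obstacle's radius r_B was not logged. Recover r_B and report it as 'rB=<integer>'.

m = 480
d = (-19, -1);  v_rel = (-2, 0),  |v_rel|² = 4
v_rel×d = (-2)·(-1) − (0)·(-19) = 2
since m = R²·4 − 2²:  R² = (4 + 480) / 4 = 121
R = √121 = 11  ⇒  r_B = 11 − 7 = 4

rB=4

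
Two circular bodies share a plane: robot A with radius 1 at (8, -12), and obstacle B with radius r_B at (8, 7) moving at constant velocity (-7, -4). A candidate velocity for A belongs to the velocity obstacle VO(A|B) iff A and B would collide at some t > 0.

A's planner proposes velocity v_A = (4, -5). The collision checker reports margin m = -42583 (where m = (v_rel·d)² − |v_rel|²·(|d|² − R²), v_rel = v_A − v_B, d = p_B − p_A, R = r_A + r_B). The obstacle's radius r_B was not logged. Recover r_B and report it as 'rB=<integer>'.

m = -42583
d = (0, 19);  v_rel = (11, -1),  |v_rel|² = 122
v_rel×d = (11)·(19) − (-1)·(0) = 209
since m = R²·122 − 209²:  R² = (43681 + -42583) / 122 = 9
R = √9 = 3  ⇒  r_B = 3 − 1 = 2

rB=2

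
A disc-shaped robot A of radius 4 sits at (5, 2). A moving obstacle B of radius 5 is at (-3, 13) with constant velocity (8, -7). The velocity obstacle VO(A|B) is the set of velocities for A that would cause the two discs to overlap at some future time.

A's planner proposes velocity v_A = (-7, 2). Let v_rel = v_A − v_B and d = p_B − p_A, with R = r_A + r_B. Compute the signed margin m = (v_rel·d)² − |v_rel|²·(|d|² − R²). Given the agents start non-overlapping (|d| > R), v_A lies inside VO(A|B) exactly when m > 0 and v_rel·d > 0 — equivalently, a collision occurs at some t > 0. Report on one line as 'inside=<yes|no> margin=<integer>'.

d = (-8, 11),  |d|² = 185;  R = 4+5 = 9,  c = 185−9² = 104
v_rel = (-15, 9),  |v_rel|² = 306;  v_rel·d = (-15)·(-8) + (9)·(11) = 219
306·t² − 438·t + 104 = 0  ⇒  m = 219² − 306·104 = 16137
m = 16137 > 0,  v_rel·d = 219 > 0  ⇒  inside

inside=yes margin=16137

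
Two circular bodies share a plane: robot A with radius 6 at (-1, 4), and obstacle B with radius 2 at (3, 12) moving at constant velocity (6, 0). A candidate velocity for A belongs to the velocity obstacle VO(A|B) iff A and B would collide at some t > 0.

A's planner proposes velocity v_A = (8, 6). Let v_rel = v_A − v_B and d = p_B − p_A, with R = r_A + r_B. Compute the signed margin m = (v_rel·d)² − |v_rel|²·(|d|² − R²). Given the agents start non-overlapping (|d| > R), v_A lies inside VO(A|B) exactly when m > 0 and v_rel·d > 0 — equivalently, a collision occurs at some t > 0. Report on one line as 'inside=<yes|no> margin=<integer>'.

d = (4, 8),  |d|² = 80;  R = 6+2 = 8,  c = 80−8² = 16
v_rel = (2, 6),  |v_rel|² = 40;  v_rel·d = (2)·(4) + (6)·(8) = 56
40·t² − 112·t + 16 = 0  ⇒  m = 56² − 40·16 = 2496
m = 2496 > 0,  v_rel·d = 56 > 0  ⇒  inside

inside=yes margin=2496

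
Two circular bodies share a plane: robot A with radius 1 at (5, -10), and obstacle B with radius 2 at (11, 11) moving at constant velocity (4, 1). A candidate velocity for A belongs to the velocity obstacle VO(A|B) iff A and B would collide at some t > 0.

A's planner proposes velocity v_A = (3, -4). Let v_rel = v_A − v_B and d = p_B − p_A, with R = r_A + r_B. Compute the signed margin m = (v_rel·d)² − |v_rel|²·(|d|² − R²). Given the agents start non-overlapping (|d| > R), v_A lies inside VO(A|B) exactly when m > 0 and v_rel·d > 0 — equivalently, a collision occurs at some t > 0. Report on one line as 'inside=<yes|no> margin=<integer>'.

d = (6, 21),  |d|² = 477;  R = 1+2 = 3,  c = 477−3² = 468
v_rel = (-1, -5),  |v_rel|² = 26;  v_rel·d = (-1)·(6) + (-5)·(21) = -111
26·t² + 222·t + 468 = 0  ⇒  m = (-111)² − 26·468 = 153
m = 153 > 0,  v_rel·d = -111 < 0  ⇒  outside

inside=no margin=153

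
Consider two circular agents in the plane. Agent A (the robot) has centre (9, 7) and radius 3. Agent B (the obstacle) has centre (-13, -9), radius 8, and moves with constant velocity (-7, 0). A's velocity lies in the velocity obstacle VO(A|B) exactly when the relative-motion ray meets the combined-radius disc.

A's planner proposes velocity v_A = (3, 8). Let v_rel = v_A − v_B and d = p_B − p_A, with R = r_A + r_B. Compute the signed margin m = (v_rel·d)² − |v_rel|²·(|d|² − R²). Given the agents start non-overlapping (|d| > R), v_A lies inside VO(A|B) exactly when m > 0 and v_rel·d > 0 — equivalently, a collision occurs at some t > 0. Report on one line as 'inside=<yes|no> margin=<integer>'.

d = (-22, -16),  |d|² = 740;  R = 3+8 = 11,  c = 740−11² = 619
v_rel = (10, 8),  |v_rel|² = 164;  v_rel·d = (10)·(-22) + (8)·(-16) = -348
164·t² + 696·t + 619 = 0  ⇒  m = (-348)² − 164·619 = 19588
m = 19588 > 0,  v_rel·d = -348 < 0  ⇒  outside

inside=no margin=19588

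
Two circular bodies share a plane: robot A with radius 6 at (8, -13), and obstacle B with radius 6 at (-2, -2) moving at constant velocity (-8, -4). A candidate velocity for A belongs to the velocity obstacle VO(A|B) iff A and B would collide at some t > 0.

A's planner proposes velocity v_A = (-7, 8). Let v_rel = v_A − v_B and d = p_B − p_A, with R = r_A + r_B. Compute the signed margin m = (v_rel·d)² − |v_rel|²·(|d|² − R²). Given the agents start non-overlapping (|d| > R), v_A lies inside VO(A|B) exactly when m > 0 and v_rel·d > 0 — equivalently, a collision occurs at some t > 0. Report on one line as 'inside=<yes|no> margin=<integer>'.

d = (-10, 11),  |d|² = 221;  R = 6+6 = 12,  c = 221−12² = 77
v_rel = (1, 12),  |v_rel|² = 145;  v_rel·d = (1)·(-10) + (12)·(11) = 122
145·t² − 244·t + 77 = 0  ⇒  m = 122² − 145·77 = 3719
m = 3719 > 0,  v_rel·d = 122 > 0  ⇒  inside

inside=yes margin=3719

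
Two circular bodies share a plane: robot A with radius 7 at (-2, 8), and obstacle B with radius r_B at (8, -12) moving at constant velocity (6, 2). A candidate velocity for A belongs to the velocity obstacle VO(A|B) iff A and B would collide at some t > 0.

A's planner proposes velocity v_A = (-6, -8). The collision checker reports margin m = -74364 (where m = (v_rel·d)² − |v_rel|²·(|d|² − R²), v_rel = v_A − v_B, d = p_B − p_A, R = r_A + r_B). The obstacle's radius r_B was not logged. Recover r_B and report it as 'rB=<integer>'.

m = -74364
d = (10, -20);  v_rel = (-12, -10),  |v_rel|² = 244
v_rel×d = (-12)·(-20) − (-10)·(10) = 340
since m = R²·244 − 340²:  R² = (115600 + -74364) / 244 = 169
R = √169 = 13  ⇒  r_B = 13 − 7 = 6

rB=6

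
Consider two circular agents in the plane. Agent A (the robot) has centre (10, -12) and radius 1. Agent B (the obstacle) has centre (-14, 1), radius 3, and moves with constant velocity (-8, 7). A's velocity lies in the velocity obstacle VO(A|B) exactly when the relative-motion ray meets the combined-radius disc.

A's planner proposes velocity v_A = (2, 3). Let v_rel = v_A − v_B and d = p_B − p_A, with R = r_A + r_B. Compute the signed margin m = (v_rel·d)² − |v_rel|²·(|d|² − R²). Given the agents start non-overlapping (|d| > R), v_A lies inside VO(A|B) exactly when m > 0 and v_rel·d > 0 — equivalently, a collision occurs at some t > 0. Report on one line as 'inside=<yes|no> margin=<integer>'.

d = (-24, 13),  |d|² = 745;  R = 1+3 = 4,  c = 745−4² = 729
v_rel = (10, -4),  |v_rel|² = 116;  v_rel·d = (10)·(-24) + (-4)·(13) = -292
116·t² + 584·t + 729 = 0  ⇒  m = (-292)² − 116·729 = 700
m = 700 > 0,  v_rel·d = -292 < 0  ⇒  outside

inside=no margin=700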